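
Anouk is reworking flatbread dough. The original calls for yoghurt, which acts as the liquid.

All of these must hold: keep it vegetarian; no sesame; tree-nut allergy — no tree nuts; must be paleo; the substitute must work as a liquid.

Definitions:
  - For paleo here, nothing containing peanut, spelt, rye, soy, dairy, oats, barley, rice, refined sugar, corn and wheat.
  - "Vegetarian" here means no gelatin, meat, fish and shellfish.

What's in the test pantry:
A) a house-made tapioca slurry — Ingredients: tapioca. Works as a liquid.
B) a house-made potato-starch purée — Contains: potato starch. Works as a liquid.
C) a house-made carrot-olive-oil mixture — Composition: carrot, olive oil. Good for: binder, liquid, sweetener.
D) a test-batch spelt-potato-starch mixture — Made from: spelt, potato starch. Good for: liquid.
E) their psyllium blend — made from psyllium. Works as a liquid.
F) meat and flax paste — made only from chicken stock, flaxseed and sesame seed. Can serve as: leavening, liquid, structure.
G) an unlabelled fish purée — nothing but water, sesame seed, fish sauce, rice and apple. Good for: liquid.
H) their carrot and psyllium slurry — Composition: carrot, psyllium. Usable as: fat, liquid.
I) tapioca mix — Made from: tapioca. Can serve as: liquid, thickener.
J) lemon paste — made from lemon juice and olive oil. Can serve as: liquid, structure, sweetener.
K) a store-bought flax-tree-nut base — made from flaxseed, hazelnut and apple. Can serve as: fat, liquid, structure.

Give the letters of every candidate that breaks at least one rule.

A: nothing on the exclusion list — keep
B: all constraints satisfied — valid
C: only olive oil and carrot; none excluded — valid
D: has spelt, so not paleo — no
E: only psyllium; none excluded — keep
F: has chicken stock, so not vegetarian; has sesame seed, so not sesame-free — out
G: has rice, so not paleo; has fish sauce, so not vegetarian (and 1 more) — out
H: no sesame, no tree nuts — OK
I: all constraints satisfied — OK
J: paleo, vegetarian — keep
K: has hazelnut, so not tree-nut-free — no

D, F, G, K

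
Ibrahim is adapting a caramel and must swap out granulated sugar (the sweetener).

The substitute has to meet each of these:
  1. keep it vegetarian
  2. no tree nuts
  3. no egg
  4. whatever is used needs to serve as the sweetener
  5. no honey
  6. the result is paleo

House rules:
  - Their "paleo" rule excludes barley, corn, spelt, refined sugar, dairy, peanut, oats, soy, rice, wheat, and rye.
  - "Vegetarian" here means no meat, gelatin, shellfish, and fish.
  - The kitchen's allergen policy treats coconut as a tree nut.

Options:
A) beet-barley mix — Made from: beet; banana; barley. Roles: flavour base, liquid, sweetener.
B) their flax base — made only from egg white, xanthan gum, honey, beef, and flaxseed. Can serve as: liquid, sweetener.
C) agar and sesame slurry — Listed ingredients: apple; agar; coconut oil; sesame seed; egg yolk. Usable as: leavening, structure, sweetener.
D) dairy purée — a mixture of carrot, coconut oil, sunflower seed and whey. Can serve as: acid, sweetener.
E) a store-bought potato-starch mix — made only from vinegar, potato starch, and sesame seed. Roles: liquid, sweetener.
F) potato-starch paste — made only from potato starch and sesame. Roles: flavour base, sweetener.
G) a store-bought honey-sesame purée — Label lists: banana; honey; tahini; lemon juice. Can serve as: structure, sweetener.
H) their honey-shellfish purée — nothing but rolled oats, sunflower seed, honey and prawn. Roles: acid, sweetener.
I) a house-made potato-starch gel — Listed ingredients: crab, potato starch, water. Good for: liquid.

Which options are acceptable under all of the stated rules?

A: has barley, so not paleo — out
B: has beef, so not vegetarian; has egg white, so not egg-free (and 1 more) — reject
C: has egg yolk, so not egg-free; has coconut oil, so not tree-nut-free — out
D: has whey, so not paleo; has coconut oil, so not tree-nut-free — reject
E: works as a sweetener, tree-nut-free, no egg — valid
F: nothing on the exclusion list — keep
G: has honey, so not honey-free — no
H: has rolled oats, so not paleo; has prawn, so not vegetarian (and 1 more) — out
I: not usable as a sweetener; has crab, so not vegetarian — no

E, F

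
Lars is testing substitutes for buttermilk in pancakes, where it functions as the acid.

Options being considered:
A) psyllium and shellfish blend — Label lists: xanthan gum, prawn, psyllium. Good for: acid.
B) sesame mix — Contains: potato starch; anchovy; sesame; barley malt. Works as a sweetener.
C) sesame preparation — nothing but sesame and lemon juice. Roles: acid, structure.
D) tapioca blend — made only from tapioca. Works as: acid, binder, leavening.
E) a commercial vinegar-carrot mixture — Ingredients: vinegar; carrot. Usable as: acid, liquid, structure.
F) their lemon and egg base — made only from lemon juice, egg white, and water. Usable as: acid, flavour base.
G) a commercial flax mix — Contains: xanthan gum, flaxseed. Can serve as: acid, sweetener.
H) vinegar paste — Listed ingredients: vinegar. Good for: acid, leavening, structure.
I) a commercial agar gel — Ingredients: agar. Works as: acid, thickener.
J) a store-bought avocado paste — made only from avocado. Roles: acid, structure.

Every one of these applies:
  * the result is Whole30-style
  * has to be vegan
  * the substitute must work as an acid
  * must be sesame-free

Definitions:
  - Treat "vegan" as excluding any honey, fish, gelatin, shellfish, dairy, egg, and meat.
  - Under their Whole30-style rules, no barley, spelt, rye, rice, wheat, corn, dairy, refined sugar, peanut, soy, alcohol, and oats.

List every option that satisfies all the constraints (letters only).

A: has prawn, so not vegan — out
B: not usable as an acid; has anchovy, so not vegan (and 2 more) — out
C: has sesame, so not sesame-free — out
D: Whole30-style, no sesame — keep
E: Whole30-style, no sesame — keep
F: has egg white, so not vegan — reject
G: every rule checks out — keep
H: every rule checks out — valid
I: only agar; none excluded — keep
J: only avocado; none excluded — valid

D, E, G, H, I, J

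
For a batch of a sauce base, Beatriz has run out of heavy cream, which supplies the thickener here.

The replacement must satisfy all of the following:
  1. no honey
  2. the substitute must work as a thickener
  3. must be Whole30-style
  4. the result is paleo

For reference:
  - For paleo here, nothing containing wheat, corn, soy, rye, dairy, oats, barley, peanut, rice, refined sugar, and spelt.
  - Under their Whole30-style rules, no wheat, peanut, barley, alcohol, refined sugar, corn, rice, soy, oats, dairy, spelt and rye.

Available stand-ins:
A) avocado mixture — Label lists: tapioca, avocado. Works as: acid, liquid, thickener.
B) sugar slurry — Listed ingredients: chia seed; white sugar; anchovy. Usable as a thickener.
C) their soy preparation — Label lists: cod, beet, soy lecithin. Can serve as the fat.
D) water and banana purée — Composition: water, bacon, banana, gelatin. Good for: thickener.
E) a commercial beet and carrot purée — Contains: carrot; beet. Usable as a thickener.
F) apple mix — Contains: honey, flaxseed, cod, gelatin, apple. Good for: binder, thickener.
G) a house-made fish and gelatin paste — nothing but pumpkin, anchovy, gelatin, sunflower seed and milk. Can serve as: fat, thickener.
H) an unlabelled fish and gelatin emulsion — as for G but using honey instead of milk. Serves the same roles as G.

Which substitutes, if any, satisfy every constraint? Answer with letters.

A: works as a thickener, no honey, paleo — keep
B: has white sugar, so not paleo; has white sugar, so not Whole30-style — reject
C: not usable as a thickener; has soy lecithin, so not paleo (and 1 more) — reject
D: gelatin and bacon etc. — none of it excluded — valid
E: paleo, Whole30-style — keep
F: has honey, so not honey-free — reject
G: has milk, so not paleo; has milk, so not Whole30-style — reject
H: has honey, so not honey-free — no

A, D, E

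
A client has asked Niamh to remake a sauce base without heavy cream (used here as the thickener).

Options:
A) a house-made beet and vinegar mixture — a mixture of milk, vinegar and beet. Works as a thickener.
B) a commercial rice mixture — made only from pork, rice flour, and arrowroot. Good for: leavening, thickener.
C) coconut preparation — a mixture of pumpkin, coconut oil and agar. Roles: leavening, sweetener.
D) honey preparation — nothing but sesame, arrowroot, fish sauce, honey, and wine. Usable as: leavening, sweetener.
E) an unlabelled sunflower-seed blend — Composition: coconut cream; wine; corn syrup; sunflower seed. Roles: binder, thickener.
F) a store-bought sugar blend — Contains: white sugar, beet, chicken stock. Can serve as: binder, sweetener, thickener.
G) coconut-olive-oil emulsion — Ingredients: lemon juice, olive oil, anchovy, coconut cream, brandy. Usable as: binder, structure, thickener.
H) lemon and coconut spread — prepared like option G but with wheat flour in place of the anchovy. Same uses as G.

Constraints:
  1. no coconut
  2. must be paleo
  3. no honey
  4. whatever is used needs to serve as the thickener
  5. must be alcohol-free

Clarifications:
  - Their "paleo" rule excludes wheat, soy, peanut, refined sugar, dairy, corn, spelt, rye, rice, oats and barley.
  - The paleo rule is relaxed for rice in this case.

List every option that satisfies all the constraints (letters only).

A: has milk, so not paleo — no
B: rice is permitted under the paleo carve-out; nothing else excluded — keep
C: not usable as a thickener; has coconut oil, so not coconut-free — out
D: not usable as a thickener; has honey, so not honey-free (and 1 more) — out
E: has corn syrup, so not paleo; has coconut cream, so not coconut-free (and 1 more) — reject
F: has white sugar, so not paleo — out
G: has coconut cream, so not coconut-free; has brandy, so not alcohol-free — out
H: has wheat flour, so not paleo; has coconut cream, so not coconut-free (and 1 more) — reject

B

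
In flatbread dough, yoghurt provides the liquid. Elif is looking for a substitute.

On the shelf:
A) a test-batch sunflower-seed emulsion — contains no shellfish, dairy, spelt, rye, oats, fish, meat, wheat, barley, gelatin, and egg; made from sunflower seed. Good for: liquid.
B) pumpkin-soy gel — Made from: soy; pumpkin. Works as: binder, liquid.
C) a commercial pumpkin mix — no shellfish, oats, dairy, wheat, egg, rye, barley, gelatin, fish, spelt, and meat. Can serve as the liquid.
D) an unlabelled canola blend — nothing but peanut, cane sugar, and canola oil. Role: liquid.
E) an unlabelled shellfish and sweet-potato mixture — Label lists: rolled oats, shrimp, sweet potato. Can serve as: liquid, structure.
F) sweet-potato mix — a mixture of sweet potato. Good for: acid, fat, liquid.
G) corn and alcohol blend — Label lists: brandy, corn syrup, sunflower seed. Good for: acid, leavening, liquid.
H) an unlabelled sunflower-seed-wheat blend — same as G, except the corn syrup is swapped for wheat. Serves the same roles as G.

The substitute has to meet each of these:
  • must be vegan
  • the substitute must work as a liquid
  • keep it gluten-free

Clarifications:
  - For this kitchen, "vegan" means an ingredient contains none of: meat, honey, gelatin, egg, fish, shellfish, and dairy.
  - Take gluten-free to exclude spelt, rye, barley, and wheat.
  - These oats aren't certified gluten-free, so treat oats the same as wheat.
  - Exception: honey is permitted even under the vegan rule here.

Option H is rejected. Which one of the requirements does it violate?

gluten-free

usable as a liquid: satisfied
vegan: satisfied
gluten-free: has wheat — fails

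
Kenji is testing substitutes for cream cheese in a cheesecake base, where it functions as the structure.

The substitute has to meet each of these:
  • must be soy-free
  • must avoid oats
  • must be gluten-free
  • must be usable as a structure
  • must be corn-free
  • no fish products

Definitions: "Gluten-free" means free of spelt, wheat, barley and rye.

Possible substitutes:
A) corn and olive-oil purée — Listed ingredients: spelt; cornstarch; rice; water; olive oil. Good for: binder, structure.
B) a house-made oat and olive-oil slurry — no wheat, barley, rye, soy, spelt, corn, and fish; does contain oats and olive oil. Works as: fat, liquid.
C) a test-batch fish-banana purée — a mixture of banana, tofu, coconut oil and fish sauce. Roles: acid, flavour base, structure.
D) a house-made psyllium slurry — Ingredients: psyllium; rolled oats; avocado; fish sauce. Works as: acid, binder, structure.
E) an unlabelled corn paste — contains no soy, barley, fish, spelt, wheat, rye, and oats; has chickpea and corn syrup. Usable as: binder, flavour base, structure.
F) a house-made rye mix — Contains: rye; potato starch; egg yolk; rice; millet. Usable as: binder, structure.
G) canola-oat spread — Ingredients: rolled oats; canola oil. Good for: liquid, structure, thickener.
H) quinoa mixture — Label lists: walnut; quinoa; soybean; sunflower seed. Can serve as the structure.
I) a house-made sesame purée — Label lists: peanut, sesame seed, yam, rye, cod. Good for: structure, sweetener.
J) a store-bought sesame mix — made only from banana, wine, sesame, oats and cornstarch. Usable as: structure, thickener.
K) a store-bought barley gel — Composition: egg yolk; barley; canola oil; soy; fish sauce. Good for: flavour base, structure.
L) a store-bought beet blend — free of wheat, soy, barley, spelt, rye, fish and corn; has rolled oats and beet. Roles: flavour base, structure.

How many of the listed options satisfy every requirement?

A: has spelt, so not gluten-free; has cornstarch, so not corn-free — reject
B: not usable as a structure; has oats, so not oat-free — no
C: has tofu, so not soy-free; has fish sauce, so not fish-free — out
D: has rolled oats, so not oat-free; has fish sauce, so not fish-free — out
E: has corn syrup, so not corn-free — reject
F: has rye, so not gluten-free — reject
G: has rolled oats, so not oat-free — reject
H: has soybean, so not soy-free — reject
I: has rye, so not gluten-free; has cod, so not fish-free — no
J: has oats, so not oat-free; has cornstarch, so not corn-free — reject
K: has barley, so not gluten-free; has soy, so not soy-free (and 1 more) — reject
L: has rolled oats, so not oat-free — no

0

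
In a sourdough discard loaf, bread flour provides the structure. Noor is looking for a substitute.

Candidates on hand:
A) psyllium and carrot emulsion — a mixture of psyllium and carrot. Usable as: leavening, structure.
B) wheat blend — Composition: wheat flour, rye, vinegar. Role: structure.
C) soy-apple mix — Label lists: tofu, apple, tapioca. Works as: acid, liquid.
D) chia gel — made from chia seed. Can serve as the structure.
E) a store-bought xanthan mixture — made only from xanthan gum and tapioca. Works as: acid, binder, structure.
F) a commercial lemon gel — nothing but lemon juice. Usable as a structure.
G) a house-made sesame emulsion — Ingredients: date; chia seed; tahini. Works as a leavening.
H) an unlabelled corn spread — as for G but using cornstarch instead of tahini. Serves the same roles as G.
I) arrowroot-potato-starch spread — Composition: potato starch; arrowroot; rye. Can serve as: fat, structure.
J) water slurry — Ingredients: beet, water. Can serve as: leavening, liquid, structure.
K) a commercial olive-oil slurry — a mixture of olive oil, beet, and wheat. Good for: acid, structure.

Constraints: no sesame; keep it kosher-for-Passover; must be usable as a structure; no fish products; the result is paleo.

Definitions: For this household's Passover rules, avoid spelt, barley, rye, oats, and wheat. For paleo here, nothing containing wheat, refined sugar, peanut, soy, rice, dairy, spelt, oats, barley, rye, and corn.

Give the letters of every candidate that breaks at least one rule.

B, C, G, H, I, K

A: no fish, kosher-for-Passover — valid
B: has rye, so not kosher-for-Passover; has rye, so not paleo — reject
C: not usable as a structure; has tofu, so not paleo — reject
D: kosher-for-Passover, no sesame — valid
E: works as a structure, no sesame, kosher-for-Passover — valid
F: every rule checks out — OK
G: not usable as a structure; has tahini, so not sesame-free — no
H: not usable as a structure; has cornstarch, so not paleo — reject
I: has rye, so not kosher-for-Passover; has rye, so not paleo — out
J: works as a structure, kosher-for-Passover, paleo — keep
K: has wheat, so not kosher-for-Passover; has wheat, so not paleo — reject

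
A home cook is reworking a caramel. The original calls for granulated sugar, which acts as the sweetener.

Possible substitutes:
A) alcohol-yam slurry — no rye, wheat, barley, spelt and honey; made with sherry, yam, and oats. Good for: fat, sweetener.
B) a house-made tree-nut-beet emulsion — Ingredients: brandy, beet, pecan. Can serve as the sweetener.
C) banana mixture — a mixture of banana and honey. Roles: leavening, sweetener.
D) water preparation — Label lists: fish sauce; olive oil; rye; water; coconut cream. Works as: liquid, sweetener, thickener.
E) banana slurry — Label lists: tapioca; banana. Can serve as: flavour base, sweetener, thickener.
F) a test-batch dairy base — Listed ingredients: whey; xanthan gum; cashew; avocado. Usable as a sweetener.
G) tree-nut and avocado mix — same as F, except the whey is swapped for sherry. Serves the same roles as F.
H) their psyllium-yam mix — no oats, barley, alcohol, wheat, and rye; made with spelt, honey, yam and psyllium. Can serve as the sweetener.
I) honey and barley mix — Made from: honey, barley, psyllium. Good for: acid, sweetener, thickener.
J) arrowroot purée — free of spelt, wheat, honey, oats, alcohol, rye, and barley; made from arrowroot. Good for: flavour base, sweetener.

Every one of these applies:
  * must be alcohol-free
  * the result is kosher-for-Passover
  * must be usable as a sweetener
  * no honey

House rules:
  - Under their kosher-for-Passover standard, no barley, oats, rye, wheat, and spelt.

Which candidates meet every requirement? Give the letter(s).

A: has oats, so not kosher-for-Passover; has sherry, so not alcohol-free — out
B: has brandy, so not alcohol-free — out
C: has honey, so not honey-free — out
D: has rye, so not kosher-for-Passover — reject
E: only tapioca and banana; none excluded — keep
F: works as a sweetener, kosher-for-Passover, no honey — keep
G: has sherry, so not alcohol-free — reject
H: has spelt, so not kosher-for-Passover; has honey, so not honey-free — reject
I: has barley, so not kosher-for-Passover; has honey, so not honey-free — reject
J: every rule checks out — keep

E, F, J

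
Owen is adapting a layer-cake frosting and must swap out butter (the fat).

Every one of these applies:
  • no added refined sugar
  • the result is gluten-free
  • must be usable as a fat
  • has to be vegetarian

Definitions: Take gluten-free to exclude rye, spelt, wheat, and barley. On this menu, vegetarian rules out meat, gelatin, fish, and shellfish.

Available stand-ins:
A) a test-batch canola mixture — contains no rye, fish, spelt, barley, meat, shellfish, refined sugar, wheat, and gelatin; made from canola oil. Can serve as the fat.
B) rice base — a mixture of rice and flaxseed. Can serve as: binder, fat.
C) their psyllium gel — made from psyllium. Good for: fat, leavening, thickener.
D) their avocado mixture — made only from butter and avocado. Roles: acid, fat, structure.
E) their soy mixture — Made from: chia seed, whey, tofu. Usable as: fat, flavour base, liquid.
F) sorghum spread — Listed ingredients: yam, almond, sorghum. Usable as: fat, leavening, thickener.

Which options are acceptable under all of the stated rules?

A: no refined sugar, gluten-free — OK
B: gluten-free, vegetarian — OK
C: only psyllium; none excluded — OK
D: every rule checks out — keep
E: only whey, tofu and chia seed; none excluded — OK
F: all constraints satisfied — OK

A, B, C, D, E, F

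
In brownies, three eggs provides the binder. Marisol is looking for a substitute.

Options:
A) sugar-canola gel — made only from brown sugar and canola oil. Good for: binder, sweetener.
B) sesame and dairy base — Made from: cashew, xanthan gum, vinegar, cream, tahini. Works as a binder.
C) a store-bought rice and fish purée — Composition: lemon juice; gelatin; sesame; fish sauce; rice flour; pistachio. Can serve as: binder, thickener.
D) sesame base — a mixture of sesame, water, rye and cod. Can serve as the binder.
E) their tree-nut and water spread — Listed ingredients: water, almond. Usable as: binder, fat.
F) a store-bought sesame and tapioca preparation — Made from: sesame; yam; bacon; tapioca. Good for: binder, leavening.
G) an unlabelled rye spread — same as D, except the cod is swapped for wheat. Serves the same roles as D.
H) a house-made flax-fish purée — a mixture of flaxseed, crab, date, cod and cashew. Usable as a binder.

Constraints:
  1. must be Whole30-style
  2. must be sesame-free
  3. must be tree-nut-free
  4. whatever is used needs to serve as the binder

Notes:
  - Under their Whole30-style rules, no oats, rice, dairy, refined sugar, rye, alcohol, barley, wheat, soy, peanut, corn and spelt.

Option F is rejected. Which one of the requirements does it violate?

sesame-free

usable as a binder: satisfied
Whole30-style: satisfied
tree-nut-free: satisfied
sesame-free: has sesame — fails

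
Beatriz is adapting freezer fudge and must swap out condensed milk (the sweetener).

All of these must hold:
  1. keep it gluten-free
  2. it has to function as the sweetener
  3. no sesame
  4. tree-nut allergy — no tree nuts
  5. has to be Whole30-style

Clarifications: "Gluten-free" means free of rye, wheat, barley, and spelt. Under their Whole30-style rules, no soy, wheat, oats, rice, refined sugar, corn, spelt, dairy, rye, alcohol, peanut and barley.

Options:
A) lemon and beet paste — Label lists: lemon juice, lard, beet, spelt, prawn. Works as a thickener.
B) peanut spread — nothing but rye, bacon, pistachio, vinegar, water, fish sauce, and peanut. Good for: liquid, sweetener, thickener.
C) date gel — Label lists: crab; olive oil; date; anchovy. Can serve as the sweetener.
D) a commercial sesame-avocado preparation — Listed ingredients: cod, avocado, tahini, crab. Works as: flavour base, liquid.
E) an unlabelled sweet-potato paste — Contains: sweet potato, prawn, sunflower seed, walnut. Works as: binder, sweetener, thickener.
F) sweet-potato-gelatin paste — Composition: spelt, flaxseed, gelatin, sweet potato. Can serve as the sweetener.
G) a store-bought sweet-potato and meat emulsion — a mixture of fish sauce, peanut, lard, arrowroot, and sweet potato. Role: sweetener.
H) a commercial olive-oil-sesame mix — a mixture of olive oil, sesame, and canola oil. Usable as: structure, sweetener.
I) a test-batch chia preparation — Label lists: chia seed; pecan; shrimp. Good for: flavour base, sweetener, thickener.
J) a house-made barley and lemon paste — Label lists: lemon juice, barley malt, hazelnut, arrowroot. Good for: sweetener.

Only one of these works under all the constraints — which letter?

A: not usable as a sweetener; has spelt, so not gluten-free (and 1 more) — reject
B: has rye, so not gluten-free; has peanut, so not Whole30-style (and 1 more) — out
C: nothing on the exclusion list — valid
D: not usable as a sweetener; has tahini, so not sesame-free — out
E: has walnut, so not tree-nut-free — reject
F: has spelt, so not gluten-free; has spelt, so not Whole30-style — out
G: has peanut, so not Whole30-style — reject
H: has sesame, so not sesame-free — out
I: has pecan, so not tree-nut-free — out
J: has barley malt, so not gluten-free; has barley malt, so not Whole30-style (and 1 more) — out

C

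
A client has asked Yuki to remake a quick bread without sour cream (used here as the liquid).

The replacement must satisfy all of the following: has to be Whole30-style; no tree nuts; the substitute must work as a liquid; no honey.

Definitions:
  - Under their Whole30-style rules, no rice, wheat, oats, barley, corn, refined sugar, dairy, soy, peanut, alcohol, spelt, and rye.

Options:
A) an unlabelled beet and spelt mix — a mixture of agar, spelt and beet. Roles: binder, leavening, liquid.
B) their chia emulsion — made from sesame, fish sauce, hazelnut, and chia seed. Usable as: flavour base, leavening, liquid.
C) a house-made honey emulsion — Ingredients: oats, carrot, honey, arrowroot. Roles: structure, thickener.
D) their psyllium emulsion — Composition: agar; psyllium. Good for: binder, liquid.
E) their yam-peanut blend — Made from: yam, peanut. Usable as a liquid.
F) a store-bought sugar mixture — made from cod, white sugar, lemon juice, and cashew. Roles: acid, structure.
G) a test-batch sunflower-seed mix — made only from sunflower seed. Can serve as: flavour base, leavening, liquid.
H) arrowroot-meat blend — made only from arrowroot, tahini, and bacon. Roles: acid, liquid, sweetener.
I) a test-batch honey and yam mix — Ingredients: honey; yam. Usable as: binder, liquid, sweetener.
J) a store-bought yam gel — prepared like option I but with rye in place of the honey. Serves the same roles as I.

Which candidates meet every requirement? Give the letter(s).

D, G, H

A: has spelt, so not Whole30-style — reject
B: has hazelnut, so not tree-nut-free — out
C: not usable as a liquid; has oats, so not Whole30-style (and 1 more) — no
D: all constraints satisfied — OK
E: has peanut, so not Whole30-style — reject
F: not usable as a liquid; has white sugar, so not Whole30-style (and 1 more) — out
G: no honey, Whole30-style — valid
H: works as a liquid, no honey, no tree nuts — valid
I: has honey, so not honey-free — out
J: has rye, so not Whole30-style — out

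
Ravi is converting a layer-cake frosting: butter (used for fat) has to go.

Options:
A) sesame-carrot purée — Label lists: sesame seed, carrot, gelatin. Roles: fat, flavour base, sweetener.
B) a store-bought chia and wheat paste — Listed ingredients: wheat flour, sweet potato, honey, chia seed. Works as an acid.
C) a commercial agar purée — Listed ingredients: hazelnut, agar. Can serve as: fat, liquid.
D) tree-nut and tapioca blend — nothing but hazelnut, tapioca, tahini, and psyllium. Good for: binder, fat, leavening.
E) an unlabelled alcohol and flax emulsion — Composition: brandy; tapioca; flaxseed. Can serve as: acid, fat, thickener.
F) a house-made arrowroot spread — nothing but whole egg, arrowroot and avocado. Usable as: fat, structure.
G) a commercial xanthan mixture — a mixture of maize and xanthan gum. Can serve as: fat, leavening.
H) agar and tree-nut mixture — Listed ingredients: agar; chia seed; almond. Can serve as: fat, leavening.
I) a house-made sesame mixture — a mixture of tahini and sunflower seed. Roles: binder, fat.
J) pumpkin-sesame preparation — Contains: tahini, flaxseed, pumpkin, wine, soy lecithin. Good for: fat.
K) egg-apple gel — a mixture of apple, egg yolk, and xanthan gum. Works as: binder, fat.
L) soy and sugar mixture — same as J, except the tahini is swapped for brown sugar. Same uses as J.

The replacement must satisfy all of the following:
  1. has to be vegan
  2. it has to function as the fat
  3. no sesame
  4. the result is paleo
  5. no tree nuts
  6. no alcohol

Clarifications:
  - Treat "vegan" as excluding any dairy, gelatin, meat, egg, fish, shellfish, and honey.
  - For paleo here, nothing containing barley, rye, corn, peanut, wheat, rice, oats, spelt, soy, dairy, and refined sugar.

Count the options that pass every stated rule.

0

A: has gelatin, so not vegan; has sesame seed, so not sesame-free — out
B: not usable as a fat; has honey, so not vegan (and 1 more) — reject
C: has hazelnut, so not tree-nut-free — out
D: has hazelnut, so not tree-nut-free; has tahini, so not sesame-free — out
E: has brandy, so not alcohol-free — no
F: has whole egg, so not vegan — out
G: has maize, so not paleo — out
H: has almond, so not tree-nut-free — reject
I: has tahini, so not sesame-free — reject
J: has soy lecithin, so not paleo; has tahini, so not sesame-free (and 1 more) — out
K: has egg yolk, so not vegan — reject
L: has soy lecithin, so not paleo; has wine, so not alcohol-free — reject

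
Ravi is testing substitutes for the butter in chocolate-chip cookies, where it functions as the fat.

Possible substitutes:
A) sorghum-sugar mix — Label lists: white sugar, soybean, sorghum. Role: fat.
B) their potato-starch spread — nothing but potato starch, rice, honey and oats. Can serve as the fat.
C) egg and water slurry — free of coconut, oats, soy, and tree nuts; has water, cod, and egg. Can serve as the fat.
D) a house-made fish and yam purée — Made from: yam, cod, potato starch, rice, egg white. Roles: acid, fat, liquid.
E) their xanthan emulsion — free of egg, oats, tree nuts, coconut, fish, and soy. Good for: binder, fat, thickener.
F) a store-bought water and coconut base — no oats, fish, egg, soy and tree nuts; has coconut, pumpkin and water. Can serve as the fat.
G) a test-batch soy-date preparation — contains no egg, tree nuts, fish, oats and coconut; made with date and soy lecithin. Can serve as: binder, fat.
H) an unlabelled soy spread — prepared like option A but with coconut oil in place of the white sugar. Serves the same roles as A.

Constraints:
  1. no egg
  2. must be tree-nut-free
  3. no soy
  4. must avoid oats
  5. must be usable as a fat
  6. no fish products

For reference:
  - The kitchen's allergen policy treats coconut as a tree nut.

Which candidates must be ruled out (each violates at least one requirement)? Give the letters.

A, B, C, D, F, G, H

A: has soybean, so not soy-free — no
B: has oats, so not oat-free — reject
C: has cod, so not fish-free; has egg, so not egg-free — out
D: has cod, so not fish-free; has egg white, so not egg-free — out
E: works as a fat, no oats, no egg — OK
F: has coconut, so not tree-nut-free — no
G: has soy lecithin, so not soy-free — out
H: has soybean, so not soy-free; has coconut oil, so not tree-nut-free — out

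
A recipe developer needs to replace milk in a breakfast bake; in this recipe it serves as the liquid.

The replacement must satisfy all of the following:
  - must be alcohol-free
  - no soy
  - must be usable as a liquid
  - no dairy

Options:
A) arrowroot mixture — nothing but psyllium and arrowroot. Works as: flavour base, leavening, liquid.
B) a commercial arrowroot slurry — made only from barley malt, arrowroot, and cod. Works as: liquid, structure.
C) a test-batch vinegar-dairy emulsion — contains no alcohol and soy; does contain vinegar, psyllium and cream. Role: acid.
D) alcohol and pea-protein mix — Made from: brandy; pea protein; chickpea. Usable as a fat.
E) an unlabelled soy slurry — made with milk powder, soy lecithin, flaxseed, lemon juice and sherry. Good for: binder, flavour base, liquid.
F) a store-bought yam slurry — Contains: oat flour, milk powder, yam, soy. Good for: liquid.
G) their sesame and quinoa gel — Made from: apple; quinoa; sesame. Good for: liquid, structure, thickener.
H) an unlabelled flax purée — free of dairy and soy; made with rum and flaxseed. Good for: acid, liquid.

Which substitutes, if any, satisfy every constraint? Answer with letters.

A, B, G

A: every rule checks out — valid
B: every rule checks out — valid
C: not usable as a liquid; has cream, so not dairy-free — out
D: not usable as a liquid; has brandy, so not alcohol-free — no
E: has milk powder, so not dairy-free; has sherry, so not alcohol-free (and 1 more) — reject
F: has milk powder, so not dairy-free; has soy, so not soy-free — reject
G: all constraints satisfied — keep
H: has rum, so not alcohol-free — out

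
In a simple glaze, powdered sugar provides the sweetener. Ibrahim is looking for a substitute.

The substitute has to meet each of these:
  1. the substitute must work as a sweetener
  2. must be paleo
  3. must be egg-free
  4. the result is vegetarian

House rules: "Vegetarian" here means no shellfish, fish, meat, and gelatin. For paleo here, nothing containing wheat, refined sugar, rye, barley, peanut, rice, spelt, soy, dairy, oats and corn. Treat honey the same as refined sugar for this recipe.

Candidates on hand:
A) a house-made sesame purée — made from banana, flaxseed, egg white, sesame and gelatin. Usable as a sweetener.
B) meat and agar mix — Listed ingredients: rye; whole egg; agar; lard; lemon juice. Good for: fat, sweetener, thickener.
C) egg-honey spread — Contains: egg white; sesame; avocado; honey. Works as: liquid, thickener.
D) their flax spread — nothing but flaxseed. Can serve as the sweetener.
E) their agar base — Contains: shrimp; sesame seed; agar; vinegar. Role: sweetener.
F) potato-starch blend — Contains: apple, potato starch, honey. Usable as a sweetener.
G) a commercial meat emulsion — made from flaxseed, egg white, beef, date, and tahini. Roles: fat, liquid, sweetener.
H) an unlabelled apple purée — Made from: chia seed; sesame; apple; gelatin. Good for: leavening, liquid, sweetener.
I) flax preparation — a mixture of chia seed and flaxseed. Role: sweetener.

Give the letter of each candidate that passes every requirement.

D, I

A: has gelatin, so not vegetarian; has egg white, so not egg-free — reject
B: has lard, so not vegetarian; has rye, so not paleo (and 1 more) — reject
C: not usable as a sweetener; has honey, so not paleo (and 1 more) — out
D: works as a sweetener, no egg, paleo — keep
E: has shrimp, so not vegetarian — no
F: has honey, so not paleo — no
G: has beef, so not vegetarian; has egg white, so not egg-free — reject
H: has gelatin, so not vegetarian — out
I: paleo, vegetarian — OK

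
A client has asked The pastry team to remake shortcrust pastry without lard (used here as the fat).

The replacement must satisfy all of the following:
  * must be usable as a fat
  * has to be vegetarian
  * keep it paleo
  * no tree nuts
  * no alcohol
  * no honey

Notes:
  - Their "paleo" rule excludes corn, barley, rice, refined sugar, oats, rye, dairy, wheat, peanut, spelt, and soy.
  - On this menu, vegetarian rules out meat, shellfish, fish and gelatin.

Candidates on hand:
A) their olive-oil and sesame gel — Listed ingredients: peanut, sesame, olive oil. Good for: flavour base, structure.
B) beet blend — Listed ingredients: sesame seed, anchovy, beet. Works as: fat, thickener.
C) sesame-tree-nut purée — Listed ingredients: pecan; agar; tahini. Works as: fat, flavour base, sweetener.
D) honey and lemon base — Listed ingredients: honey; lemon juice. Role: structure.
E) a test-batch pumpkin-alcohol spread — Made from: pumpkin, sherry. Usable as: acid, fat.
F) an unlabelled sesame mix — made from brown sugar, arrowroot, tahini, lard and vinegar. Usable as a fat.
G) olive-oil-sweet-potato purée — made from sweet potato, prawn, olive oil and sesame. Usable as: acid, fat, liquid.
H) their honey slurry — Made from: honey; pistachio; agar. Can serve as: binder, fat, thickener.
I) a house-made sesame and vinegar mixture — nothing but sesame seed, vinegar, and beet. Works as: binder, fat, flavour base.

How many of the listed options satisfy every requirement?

A: not usable as a fat; has peanut, so not paleo — no
B: has anchovy, so not vegetarian — no
C: has pecan, so not tree-nut-free — reject
D: not usable as a fat; has honey, so not honey-free — out
E: has sherry, so not alcohol-free — no
F: has brown sugar, so not paleo; has lard, so not vegetarian — reject
G: has prawn, so not vegetarian — no
H: has pistachio, so not tree-nut-free; has honey, so not honey-free — out
I: every rule checks out — valid

1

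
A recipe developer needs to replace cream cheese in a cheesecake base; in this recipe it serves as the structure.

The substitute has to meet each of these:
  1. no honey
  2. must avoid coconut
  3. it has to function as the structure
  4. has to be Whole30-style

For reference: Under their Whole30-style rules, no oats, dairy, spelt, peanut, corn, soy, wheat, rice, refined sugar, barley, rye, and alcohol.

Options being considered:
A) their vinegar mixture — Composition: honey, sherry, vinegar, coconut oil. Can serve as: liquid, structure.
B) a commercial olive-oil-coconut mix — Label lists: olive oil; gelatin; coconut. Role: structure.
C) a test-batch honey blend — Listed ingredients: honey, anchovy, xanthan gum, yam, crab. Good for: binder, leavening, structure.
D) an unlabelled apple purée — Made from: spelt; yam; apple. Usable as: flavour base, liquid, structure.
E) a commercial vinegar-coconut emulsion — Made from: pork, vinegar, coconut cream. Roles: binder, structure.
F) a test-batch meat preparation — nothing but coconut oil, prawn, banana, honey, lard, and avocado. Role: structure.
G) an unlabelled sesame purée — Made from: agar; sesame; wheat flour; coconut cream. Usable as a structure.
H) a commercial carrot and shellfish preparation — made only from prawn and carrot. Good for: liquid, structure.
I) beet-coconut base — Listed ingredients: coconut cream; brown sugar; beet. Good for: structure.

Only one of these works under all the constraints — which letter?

A: has sherry, so not Whole30-style; has coconut oil, so not coconut-free (and 1 more) — reject
B: has coconut, so not coconut-free — no
C: has honey, so not honey-free — no
D: has spelt, so not Whole30-style — out
E: has coconut cream, so not coconut-free — out
F: has coconut oil, so not coconut-free; has honey, so not honey-free — no
G: has wheat flour, so not Whole30-style; has coconut cream, so not coconut-free — no
H: only prawn and carrot; none excluded — keep
I: has brown sugar, so not Whole30-style; has coconut cream, so not coconut-free — out

H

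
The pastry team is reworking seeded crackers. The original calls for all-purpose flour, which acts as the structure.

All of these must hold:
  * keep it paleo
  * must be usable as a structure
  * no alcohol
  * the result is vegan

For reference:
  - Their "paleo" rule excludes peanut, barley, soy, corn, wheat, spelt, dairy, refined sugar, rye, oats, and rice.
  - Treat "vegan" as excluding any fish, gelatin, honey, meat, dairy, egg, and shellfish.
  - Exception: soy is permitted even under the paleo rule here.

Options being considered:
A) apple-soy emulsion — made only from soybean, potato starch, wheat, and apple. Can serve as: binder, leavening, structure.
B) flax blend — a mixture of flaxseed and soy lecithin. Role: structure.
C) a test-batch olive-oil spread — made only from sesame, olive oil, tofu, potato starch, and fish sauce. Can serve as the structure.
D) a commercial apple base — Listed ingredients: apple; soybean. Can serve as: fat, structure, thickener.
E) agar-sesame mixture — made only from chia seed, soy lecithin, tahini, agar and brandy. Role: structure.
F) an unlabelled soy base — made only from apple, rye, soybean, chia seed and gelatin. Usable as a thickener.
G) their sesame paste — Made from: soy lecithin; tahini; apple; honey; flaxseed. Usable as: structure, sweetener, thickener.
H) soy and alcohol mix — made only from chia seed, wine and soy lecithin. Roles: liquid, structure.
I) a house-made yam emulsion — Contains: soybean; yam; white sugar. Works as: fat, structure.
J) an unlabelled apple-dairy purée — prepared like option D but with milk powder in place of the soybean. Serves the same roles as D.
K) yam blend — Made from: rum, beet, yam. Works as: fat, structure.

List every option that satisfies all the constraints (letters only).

A: has wheat, so not paleo — out
B: soy is permitted under the paleo carve-out; nothing else excluded — OK
C: has fish sauce, so not vegan — no
D: soy is permitted under the paleo carve-out; nothing else excluded — OK
E: has brandy, so not alcohol-free — reject
F: not usable as a structure; has rye, so not paleo (and 1 more) — out
G: has honey, so not vegan — no
H: has wine, so not alcohol-free — out
I: has white sugar, so not paleo — no
J: has milk powder, so not paleo; has milk powder, so not vegan — out
K: has rum, so not alcohol-free — out

B, D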